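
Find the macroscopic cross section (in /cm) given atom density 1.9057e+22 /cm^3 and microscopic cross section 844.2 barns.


Sigma = N * sigma_barns * 1e-24
Sigma = 1.9057e+22 * 844.2 * 1e-24
Sigma = 16.088 /cm

16.088


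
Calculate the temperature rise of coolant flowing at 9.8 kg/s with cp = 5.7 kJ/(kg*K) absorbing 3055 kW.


dT = Q / (m_dot * cp)
dT = 3055 / (9.8 * 5.7)
dT = 54.690 C

54.690


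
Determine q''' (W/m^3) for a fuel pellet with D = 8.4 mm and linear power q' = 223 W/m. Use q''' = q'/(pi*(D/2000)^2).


r = D / 2 / 1000 = 8.4 / 2 / 1000 = 0.0042 m
q''' = q' / (pi * r^2)
q''' = 223 / (pi * 0.0042^2)
q''' = 4.0240e+06 W/m^3

4.0240e+06


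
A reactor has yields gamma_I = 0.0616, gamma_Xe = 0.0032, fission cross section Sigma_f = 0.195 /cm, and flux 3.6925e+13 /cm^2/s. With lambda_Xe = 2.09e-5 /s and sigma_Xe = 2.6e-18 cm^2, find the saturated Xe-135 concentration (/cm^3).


Xe_eq = (gamma_I + gamma_Xe) * Sigma_f * phi / (lambda_Xe + sigma_Xe * phi)
Numerator = (0.0616 + 0.0032) * 0.195 * 3.6925e+13 = 4.665843e+11
Denominator = 2.09e-5 + 2.6e-18 * 3.6925e+13 = 1.169050e-04
Xe_eq = 4.665843e+11 / 1.169050e-04 = 3.9911e+15 /cm^3

3.9911e+15


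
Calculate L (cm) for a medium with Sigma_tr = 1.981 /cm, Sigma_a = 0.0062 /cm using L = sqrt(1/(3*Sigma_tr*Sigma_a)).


D = 1 / (3 * Sigma_tr) = 1 / (3 * 1.981) = 0.1682652 cm
L = sqrt(D / Sigma_a)
L = sqrt(0.1682652 / 0.0062)
L = 5.2096 cm

5.2096


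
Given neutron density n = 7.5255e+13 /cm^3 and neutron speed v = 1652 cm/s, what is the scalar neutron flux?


phi = n * v
phi = 7.5255e+13 * 1652
phi = 1.2432e+17 /cm^2/s

1.2432e+17


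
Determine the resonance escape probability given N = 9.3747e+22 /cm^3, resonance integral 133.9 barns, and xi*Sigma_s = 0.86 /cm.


p = exp(-N * I * 1e-24 / (xi*Sigma_s))
p = exp(-9.3747e+22 * 133.9 * 1e-24 / 0.86)
p = 4.5809e-07

4.5809e-07


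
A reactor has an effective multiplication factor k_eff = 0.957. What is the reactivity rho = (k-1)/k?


rho = (k_eff - 1) / k_eff
rho = (0.957 - 1) / 0.957
rho = -0.044932

-0.044932


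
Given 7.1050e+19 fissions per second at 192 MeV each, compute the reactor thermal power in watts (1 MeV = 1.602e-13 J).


P = fission_rate * E_MeV * 1.602e-13
P = 7.1050e+19 * 192 * 1.602e-13
P = 2.1854e+09 W

2.1854e+09


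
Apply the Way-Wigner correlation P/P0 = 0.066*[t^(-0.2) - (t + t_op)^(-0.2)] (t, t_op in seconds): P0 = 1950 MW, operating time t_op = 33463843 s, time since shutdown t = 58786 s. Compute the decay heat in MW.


P/P0 = 0.066 * [t^(-0.2) - (t + t_op)^(-0.2)]
P/P0 = 0.066 * [58786^(-0.2) - (58786 + 33463843)^(-0.2)]
P/P0 = 0.066 * [0.1112104 - 0.03125593] = 0.005276995
P = 1950 * 0.005276995 = 10.290 MW

10.290


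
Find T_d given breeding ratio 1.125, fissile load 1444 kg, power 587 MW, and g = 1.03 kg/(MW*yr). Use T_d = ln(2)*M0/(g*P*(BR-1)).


Breeding gain G = BR - 1 = 1.125 - 1 = 0.125
Fissile production rate = g * P * G = 1.03 * 587 * 0.125 = 75.57625 kg/yr
T_d = ln(2) * M0 / (g * P * G)
T_d = ln(2) * 1444 / 75.57625 = 13.244 yr

13.244


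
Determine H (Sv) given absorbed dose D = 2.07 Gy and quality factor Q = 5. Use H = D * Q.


H = D * Q
H = 2.07 * 5
H = 10.350 Sv

10.350


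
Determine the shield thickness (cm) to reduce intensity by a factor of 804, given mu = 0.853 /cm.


x = ln(factor) / mu
x = ln(804) / 0.853
x = 7.8424 cm

7.8424


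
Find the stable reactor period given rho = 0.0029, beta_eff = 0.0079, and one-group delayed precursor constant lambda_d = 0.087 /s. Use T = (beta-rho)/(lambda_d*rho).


T = (beta - rho) / (lambda_d * rho)
T = (0.0079 - 0.0029) / (0.087 * 0.0029)
T = 19.818 s

19.818


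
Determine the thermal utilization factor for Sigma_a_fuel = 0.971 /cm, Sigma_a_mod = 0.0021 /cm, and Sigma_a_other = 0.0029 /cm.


f = Sigma_a_fuel / (Sigma_a_fuel + Sigma_a_mod + Sigma_a_other)
f = 0.971 / (0.971 + 0.0021 + 0.0029)
f = 0.99488

0.99488


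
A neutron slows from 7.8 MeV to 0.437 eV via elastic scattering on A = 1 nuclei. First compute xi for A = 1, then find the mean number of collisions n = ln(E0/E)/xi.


xi = 1 + (A-1)^2/(2A)*ln((A-1)/(A+1)) = 1 (for A = 1)
n = ln(E0/E) / xi
n = ln(7.8e6 / 0.437) / 1
n = ln(1.784897e+07) / 1 = 16.697

16.697


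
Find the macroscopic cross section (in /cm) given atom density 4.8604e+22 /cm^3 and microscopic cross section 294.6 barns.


Sigma = N * sigma_barns * 1e-24
Sigma = 4.8604e+22 * 294.6 * 1e-24
Sigma = 14.319 /cm

14.319


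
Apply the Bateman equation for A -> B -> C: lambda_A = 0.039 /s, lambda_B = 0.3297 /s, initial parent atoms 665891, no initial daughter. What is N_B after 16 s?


N_B(t) = lambda_A * N_A0 / (lambda_B - lambda_A) * [exp(-lambda_A*t) - exp(-lambda_B*t)]
exp(-0.039*16) = 0.5357970; exp(-0.3297*16) = 0.005116933
N_B = 0.039 * 665891 / (0.3297 - 0.039) * (0.5357970 - 0.005116933)
N_B = 47408

47408


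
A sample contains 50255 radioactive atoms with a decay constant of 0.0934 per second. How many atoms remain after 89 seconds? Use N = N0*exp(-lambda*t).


N = N0 * exp(-lambda * t)
N = 50255 * exp(-0.0934 * 89)
N = 12.333

12.333


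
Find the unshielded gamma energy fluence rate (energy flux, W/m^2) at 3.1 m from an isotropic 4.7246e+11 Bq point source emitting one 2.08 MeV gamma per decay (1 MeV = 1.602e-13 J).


psi = A * E * 1.602e-13 / (4*pi*r^2)
psi = 4.7246e+11 * 2.08 * 1.602e-13 / (4*pi*3.1^2)
psi = 0.0013036 W/m^2

0.0013036


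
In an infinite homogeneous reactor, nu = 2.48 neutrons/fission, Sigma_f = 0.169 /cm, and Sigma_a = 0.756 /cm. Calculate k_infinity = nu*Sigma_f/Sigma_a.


k_inf = nu * Sigma_f / Sigma_a
k_inf = 2.48 * 0.169 / 0.756
k_inf = 0.55439

0.55439


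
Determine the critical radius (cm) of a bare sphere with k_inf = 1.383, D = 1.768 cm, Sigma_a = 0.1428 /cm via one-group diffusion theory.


L^2 = D / Sigma_a = 1.768 / 0.1428 = 12.38095 cm^2
B_m^2 = (k_inf - 1) / L^2 = (1.383 - 1) / 12.38095 = 0.03093462 /cm^2
For a bare sphere: B_g = pi/R, so R_c = pi / sqrt(B_m^2)
R_c = pi / sqrt(0.03093462) = 17.862 cm

17.862


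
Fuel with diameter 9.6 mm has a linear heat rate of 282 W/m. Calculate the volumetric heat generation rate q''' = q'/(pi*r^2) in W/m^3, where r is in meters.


r = D / 2 / 1000 = 9.6 / 2 / 1000 = 0.0048 m
q''' = q' / (pi * r^2)
q''' = 282 / (pi * 0.0048^2)
q''' = 3.8960e+06 W/m^3

3.8960e+06


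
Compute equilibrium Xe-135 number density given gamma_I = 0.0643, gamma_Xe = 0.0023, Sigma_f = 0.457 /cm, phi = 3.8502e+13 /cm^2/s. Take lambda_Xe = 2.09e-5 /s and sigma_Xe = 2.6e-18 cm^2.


Xe_eq = (gamma_I + gamma_Xe) * Sigma_f * phi / (lambda_Xe + sigma_Xe * phi)
Numerator = (0.0643 + 0.0023) * 0.457 * 3.8502e+13 = 1.171855e+12
Denominator = 2.09e-5 + 2.6e-18 * 3.8502e+13 = 1.210052e-04
Xe_eq = 1.171855e+12 / 1.210052e-04 = 9.6843e+15 /cm^3

9.6843e+15


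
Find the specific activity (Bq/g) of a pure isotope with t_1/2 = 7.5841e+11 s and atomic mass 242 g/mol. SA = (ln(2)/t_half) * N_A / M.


lambda = ln(2) / t_half = ln(2) / 7.5841e+11 = 9.139478e-13 /s
SA = lambda * N_A / M
SA = 9.139478e-13 * 6.022e23 / 242
SA = 2.2743e+09 Bq/g

2.2743e+09


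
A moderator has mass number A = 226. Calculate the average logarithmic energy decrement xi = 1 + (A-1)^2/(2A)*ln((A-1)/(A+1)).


xi = 1 + (A-1)^2/(2A) * ln((A-1)/(A+1))
xi = 1 + (226-1)^2/(2*226) * ln((226-1)/(226 +1))
xi = 0.0088235

0.0088235


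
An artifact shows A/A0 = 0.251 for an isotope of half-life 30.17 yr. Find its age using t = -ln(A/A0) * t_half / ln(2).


lambda = ln(2) / t_half = ln(2) / 30.17 = 0.02297472 /yr
t = -ln(A/A0) / lambda
t = -ln(0.251) / 0.02297472
t = 60.166 yr

60.166


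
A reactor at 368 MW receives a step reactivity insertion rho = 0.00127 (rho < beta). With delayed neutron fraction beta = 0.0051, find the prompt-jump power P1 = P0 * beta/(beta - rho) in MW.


P1/P0 = beta / (beta - rho)
P1/P0 = 0.0051 / (0.0051 - 0.00127) = 1.331593
P1 = 368 * 1.331593 = 490.03 MW

490.03


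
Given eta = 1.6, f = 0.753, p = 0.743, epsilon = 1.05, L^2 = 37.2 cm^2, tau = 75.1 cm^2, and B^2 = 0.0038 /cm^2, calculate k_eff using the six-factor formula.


k_inf = eta*f*p*eps = 1.6*0.753*0.743*1.05 = 0.9399247
P_TNL = 1/(1 + L^2*B^2) = 1/(1 + 37.2*0.0038) = 0.8761478
P_FNL = exp(-B^2*tau) = exp(-0.0038*75.1) = 0.7517285
k_eff = k_inf * P_TNL * P_FNL = 0.9399247 * 0.8761478 * 0.7517285
k_eff = 0.61906

0.61906


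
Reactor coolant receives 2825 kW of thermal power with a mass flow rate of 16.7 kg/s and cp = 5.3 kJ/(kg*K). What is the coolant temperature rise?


dT = Q / (m_dot * cp)
dT = 2825 / (16.7 * 5.3)
dT = 31.917 C

31.917


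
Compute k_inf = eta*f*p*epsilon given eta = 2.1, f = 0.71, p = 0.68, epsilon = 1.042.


k_inf = eta * f * p * epsilon
k_inf = 2.1 * 0.71 * 0.68 * 1.042
k_inf = 1.0565

1.0565


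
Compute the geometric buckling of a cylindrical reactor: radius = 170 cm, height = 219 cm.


B^2 = (2.405/R)^2 + (pi/H)^2
B^2 = (2.405/170)^2 + (pi/219)^2
B^2 = 4.0592e-04 /cm^2

4.0592e-04


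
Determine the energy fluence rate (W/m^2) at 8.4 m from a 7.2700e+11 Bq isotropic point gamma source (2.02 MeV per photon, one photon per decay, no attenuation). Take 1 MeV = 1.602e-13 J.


psi = A * E * 1.602e-13 / (4*pi*r^2)
psi = 7.2700e+11 * 2.02 * 1.602e-13 / (4*pi*8.4^2)
psi = 2.6533e-04 W/m^2

2.6533e-04


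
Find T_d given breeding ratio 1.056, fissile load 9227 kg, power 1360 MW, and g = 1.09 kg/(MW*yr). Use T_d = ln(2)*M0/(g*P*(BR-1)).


Breeding gain G = BR - 1 = 1.056 - 1 = 0.056
Fissile production rate = g * P * G = 1.09 * 1360 * 0.056 = 83.0144 kg/yr
T_d = ln(2) * M0 / (g * P * G)
T_d = ln(2) * 9227 / 83.0144 = 77.043 yr

77.043


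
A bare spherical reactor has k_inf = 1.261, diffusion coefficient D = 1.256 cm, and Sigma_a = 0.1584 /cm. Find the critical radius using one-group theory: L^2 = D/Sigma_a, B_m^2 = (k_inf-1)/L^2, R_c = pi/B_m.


L^2 = D / Sigma_a = 1.256 / 0.1584 = 7.929293 cm^2
B_m^2 = (k_inf - 1) / L^2 = (1.261 - 1) / 7.929293 = 0.03291592 /cm^2
For a bare sphere: B_g = pi/R, so R_c = pi / sqrt(B_m^2)
R_c = pi / sqrt(0.03291592) = 17.316 cm

17.316


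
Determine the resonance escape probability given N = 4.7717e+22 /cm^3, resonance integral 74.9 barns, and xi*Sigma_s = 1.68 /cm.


p = exp(-N * I * 1e-24 / (xi*Sigma_s))
p = exp(-4.7717e+22 * 74.9 * 1e-24 / 1.68)
p = 0.11915

0.11915


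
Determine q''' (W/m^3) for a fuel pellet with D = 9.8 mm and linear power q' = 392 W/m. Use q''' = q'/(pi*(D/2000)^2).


r = D / 2 / 1000 = 9.8 / 2 / 1000 = 0.0049 m
q''' = q' / (pi * r^2)
q''' = 392 / (pi * 0.0049^2)
q''' = 5.1969e+06 W/m^3

5.1969e+06


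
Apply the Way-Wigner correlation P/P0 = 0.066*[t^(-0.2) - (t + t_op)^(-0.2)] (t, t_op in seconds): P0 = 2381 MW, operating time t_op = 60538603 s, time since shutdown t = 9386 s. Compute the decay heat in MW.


P/P0 = 0.066 * [t^(-0.2) - (t + t_op)^(-0.2)]
P/P0 = 0.066 * [9386^(-0.2) - (9386 + 60538603)^(-0.2)]
P/P0 = 0.066 * [0.1605107 - 0.02777027] = 0.008760868
P = 2381 * 0.008760868 = 20.860 MW

20.860


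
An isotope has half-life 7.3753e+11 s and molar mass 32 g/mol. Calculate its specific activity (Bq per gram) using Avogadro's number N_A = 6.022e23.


lambda = ln(2) / t_half = ln(2) / 7.3753e+11 = 9.398224e-13 /s
SA = lambda * N_A / M
SA = 9.398224e-13 * 6.022e23 / 32
SA = 1.7686e+10 Bq/g

1.7686e+10


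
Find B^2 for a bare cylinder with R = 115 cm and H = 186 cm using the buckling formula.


B^2 = (2.405/R)^2 + (pi/H)^2
B^2 = (2.405/115)^2 + (pi/186)^2
B^2 = 7.2264e-04 /cm^2

7.2264e-04


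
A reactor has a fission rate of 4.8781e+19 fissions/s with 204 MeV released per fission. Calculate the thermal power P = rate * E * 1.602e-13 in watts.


P = fission_rate * E_MeV * 1.602e-13
P = 4.8781e+19 * 204 * 1.602e-13
P = 1.5942e+09 W

1.5942e+09


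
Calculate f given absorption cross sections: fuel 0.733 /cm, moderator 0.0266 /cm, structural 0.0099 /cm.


f = Sigma_a_fuel / (Sigma_a_fuel + Sigma_a_mod + Sigma_a_other)
f = 0.733 / (0.733 + 0.0266 + 0.0099)
f = 0.95257

0.95257


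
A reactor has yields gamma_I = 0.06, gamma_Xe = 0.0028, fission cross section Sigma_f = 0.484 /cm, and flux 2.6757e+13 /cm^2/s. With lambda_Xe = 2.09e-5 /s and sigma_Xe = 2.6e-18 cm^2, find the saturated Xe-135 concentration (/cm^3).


Xe_eq = (gamma_I + gamma_Xe) * Sigma_f * phi / (lambda_Xe + sigma_Xe * phi)
Numerator = (0.06 + 0.0028) * 0.484 * 2.6757e+13 = 8.132844e+11
Denominator = 2.09e-5 + 2.6e-18 * 2.6757e+13 = 9.046820e-05
Xe_eq = 8.132844e+11 / 9.046820e-05 = 8.9897e+15 /cm^3

8.9897e+15


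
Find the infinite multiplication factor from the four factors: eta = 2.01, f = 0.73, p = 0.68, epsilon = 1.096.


k_inf = eta * f * p * epsilon
k_inf = 2.01 * 0.73 * 0.68 * 1.096
k_inf = 1.0935

1.0935


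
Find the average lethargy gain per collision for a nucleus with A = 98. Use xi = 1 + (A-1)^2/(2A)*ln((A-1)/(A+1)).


xi = 1 + (A-1)^2/(2A) * ln((A-1)/(A+1))
xi = 1 + (98-1)^2/(2*98) * ln((98-1)/(98 +1))
xi = 0.020270

0.020270


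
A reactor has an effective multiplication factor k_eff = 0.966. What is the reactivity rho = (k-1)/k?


rho = (k_eff - 1) / k_eff
rho = (0.966 - 1) / 0.966
rho = -0.035197

-0.035197


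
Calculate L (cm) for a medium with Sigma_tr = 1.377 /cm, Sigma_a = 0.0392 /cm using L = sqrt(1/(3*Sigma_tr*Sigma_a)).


D = 1 / (3 * Sigma_tr) = 1 / (3 * 1.377) = 0.2420721 cm
L = sqrt(D / Sigma_a)
L = sqrt(0.2420721 / 0.0392)
L = 2.4850 cm

2.4850


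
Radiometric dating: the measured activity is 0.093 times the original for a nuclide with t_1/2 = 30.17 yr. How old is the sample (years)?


lambda = ln(2) / t_half = ln(2) / 30.17 = 0.02297472 /yr
t = -ln(A/A0) / lambda
t = -ln(0.093) / 0.02297472
t = 103.38 yr

103.38


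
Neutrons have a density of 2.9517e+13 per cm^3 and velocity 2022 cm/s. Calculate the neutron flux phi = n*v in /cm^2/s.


phi = n * v
phi = 2.9517e+13 * 2022
phi = 5.9683e+16 /cm^2/s

5.9683e+16


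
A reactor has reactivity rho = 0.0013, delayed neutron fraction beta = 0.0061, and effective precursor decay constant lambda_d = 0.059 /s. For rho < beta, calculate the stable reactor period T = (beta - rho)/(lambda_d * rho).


T = (beta - rho) / (lambda_d * rho)
T = (0.0061 - 0.0013) / (0.059 * 0.0013)
T = 62.581 s

62.581


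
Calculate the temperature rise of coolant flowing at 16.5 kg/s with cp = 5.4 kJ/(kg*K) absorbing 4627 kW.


dT = Q / (m_dot * cp)
dT = 4627 / (16.5 * 5.4)
dT = 51.930 C

51.930


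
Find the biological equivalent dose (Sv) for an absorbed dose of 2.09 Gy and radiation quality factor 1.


H = D * Q
H = 2.09 * 1
H = 2.0900 Sv

2.0900


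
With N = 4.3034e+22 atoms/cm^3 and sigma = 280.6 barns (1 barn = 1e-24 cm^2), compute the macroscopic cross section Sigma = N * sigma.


Sigma = N * sigma_barns * 1e-24
Sigma = 4.3034e+22 * 280.6 * 1e-24
Sigma = 12.075 /cm

12.075


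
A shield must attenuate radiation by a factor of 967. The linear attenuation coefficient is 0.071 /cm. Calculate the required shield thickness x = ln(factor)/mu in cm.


x = ln(factor) / mu
x = ln(967) / 0.071
x = 96.820 cm

96.820


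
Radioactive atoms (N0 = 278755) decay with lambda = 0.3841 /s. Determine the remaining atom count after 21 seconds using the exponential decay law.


N = N0 * exp(-lambda * t)
N = 278755 * exp(-0.3841 * 21)
N = 87.531

87.531


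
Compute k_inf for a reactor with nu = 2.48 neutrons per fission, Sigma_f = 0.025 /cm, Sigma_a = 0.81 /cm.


k_inf = nu * Sigma_f / Sigma_a
k_inf = 2.48 * 0.025 / 0.81
k_inf = 0.076543

0.076543


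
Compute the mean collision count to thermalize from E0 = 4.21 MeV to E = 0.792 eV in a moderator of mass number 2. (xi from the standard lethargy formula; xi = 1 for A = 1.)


xi = 1 + (A-1)^2/(2A)*ln((A-1)/(A+1)) = 0.7253469 (for A = 2)
n = ln(E0/E) / xi
n = ln(4.21e6 / 0.792) / 0.7253469
n = ln(5.315657e+06) / 0.7253469 = 21.350

21.350


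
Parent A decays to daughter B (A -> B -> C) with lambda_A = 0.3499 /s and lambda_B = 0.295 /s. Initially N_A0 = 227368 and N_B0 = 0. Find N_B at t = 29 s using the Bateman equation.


N_B(t) = lambda_A * N_A0 / (lambda_B - lambda_A) * [exp(-lambda_A*t) - exp(-lambda_B*t)]
exp(-0.3499*29) = 3.918957e-05; exp(-0.295*29) = 1.925798e-04
N_B = 0.3499 * 227368 / (0.295 - 0.3499) * (3.918957e-05 - 1.925798e-04)
N_B = 222.28

222.28


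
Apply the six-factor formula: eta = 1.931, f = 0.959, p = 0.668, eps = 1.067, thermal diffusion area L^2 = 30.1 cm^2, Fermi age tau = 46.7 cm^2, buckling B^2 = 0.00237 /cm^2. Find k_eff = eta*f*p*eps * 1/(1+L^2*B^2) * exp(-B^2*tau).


k_inf = eta*f*p*eps = 1.931*0.959*0.668*1.067 = 1.319902
P_TNL = 1/(1 + L^2*B^2) = 1/(1 + 30.1*0.00237) = 0.9334131
P_FNL = exp(-B^2*tau) = exp(-0.00237*46.7) = 0.8952261
k_eff = k_inf * P_TNL * P_FNL = 1.319902 * 0.9334131 * 0.8952261
k_eff = 1.1029

1.1029


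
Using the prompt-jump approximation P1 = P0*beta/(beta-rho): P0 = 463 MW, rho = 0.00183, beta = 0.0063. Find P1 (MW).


P1/P0 = beta / (beta - rho)
P1/P0 = 0.0063 / (0.0063 - 0.00183) = 1.409396
P1 = 463 * 1.409396 = 652.55 MW

652.55


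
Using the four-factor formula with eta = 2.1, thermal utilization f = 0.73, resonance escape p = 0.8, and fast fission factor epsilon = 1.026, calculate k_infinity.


k_inf = eta * f * p * epsilon
k_inf = 2.1 * 0.73 * 0.8 * 1.026
k_inf = 1.2583

1.2583


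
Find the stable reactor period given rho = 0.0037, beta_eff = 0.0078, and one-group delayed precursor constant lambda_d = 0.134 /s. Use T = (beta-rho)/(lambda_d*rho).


T = (beta - rho) / (lambda_d * rho)
T = (0.0078 - 0.0037) / (0.134 * 0.0037)
T = 8.2695 s

8.2695


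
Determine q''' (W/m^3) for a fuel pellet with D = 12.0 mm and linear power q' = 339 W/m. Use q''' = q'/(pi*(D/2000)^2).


r = D / 2 / 1000 = 12.0 / 2 / 1000 = 0.006 m
q''' = q' / (pi * r^2)
q''' = 339 / (pi * 0.006^2)
q''' = 2.9974e+06 W/m^3

2.9974e+06


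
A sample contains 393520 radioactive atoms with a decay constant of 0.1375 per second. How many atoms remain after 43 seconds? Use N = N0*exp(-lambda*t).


N = N0 * exp(-lambda * t)
N = 393520 * exp(-0.1375 * 43)
N = 1064.6

1064.6


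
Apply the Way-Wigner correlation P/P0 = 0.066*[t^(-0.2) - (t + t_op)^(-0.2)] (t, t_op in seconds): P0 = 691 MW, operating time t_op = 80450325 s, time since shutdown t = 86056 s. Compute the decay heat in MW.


P/P0 = 0.066 * [t^(-0.2) - (t + t_op)^(-0.2)]
P/P0 = 0.066 * [86056^(-0.2) - (86056 + 80450325)^(-0.2)]
P/P0 = 0.066 * [0.1030490 - 0.02623020] = 0.005070041
P = 691 * 0.005070041 = 3.5034 MW

3.5034


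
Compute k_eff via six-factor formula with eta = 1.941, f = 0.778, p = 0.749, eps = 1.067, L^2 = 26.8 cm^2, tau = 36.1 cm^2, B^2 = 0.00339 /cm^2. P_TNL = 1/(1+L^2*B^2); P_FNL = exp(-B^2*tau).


k_inf = eta*f*p*eps = 1.941*0.778*0.749*1.067 = 1.206845
P_TNL = 1/(1 + L^2*B^2) = 1/(1 + 26.8*0.00339) = 0.9167146
P_FNL = exp(-B^2*tau) = exp(-0.00339*36.1) = 0.8848130
k_eff = k_inf * P_TNL * P_FNL = 1.206845 * 0.9167146 * 0.8848130
k_eff = 0.97890

0.97890


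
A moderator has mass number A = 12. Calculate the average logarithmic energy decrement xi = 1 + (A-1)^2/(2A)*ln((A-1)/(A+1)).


xi = 1 + (A-1)^2/(2A) * ln((A-1)/(A+1))
xi = 1 + (12-1)^2/(2*12) * ln((12-1)/(12 +1))
xi = 0.15777

0.15777


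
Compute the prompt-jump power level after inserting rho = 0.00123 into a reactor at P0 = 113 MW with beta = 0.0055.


P1/P0 = beta / (beta - rho)
P1/P0 = 0.0055 / (0.0055 - 0.00123) = 1.288056
P1 = 113 * 1.288056 = 145.55 MW

145.55


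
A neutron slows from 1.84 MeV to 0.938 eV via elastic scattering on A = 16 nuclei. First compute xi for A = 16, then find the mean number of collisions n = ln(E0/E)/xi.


xi = 1 + (A-1)^2/(2A)*ln((A-1)/(A+1)) = 0.1199467 (for A = 16)
n = ln(E0/E) / xi
n = ln(1.84e6 / 0.938) / 0.1199467
n = ln(1.961620e+06) / 0.1199467 = 120.80

120.80


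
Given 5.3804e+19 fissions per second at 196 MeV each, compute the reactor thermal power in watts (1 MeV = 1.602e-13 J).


P = fission_rate * E_MeV * 1.602e-13
P = 5.3804e+19 * 196 * 1.602e-13
P = 1.6894e+09 W

1.6894e+09


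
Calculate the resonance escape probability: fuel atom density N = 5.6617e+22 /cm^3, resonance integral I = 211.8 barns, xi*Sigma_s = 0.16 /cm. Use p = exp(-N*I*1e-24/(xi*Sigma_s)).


p = exp(-N * I * 1e-24 / (xi*Sigma_s))
p = exp(-5.6617e+22 * 211.8 * 1e-24 / 0.16)
p = 2.8251e-33

2.8251e-33


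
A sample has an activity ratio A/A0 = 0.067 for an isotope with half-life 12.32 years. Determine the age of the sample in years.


lambda = ln(2) / t_half = ln(2) / 12.32 = 0.05626195 /yr
t = -ln(A/A0) / lambda
t = -ln(0.067) / 0.05626195
t = 48.044 yr

48.044


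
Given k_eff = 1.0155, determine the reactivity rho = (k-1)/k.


rho = (k_eff - 1) / k_eff
rho = (1.0155 - 1) / 1.0155
rho = 0.015263

0.015263


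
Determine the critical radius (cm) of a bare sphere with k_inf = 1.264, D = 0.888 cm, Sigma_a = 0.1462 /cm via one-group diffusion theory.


L^2 = D / Sigma_a = 0.888 / 0.1462 = 6.073871 cm^2
B_m^2 = (k_inf - 1) / L^2 = (1.264 - 1) / 6.073871 = 0.04346487 /cm^2
For a bare sphere: B_g = pi/R, so R_c = pi / sqrt(B_m^2)
R_c = pi / sqrt(0.04346487) = 15.069 cm

15.069


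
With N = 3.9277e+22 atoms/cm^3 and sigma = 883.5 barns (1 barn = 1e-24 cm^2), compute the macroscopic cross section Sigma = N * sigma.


Sigma = N * sigma_barns * 1e-24
Sigma = 3.9277e+22 * 883.5 * 1e-24
Sigma = 34.701 /cm

34.701


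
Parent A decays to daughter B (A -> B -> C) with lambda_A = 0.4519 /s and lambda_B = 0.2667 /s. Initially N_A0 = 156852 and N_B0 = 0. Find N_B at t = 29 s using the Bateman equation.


N_B(t) = lambda_A * N_A0 / (lambda_B - lambda_A) * [exp(-lambda_A*t) - exp(-lambda_B*t)]
exp(-0.4519*29) = 2.034827e-06; exp(-0.2667*29) = 4.375586e-04
N_B = 0.4519 * 156852 / (0.2667 - 0.4519) * (2.034827e-06 - 4.375586e-04)
N_B = 166.69

166.69


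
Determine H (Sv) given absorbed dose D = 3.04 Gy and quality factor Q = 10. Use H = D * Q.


H = D * Q
H = 3.04 * 10
H = 30.400 Sv

30.400


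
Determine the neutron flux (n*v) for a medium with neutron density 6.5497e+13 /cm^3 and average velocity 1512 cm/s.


phi = n * v
phi = 6.5497e+13 * 1512
phi = 9.9031e+16 /cm^2/s

9.9031e+16


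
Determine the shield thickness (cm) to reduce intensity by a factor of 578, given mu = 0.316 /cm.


x = ln(factor) / mu
x = ln(578) / 0.316
x = 20.125 cm

20.125


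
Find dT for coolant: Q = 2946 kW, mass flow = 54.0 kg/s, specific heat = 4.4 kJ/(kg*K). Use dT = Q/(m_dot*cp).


dT = Q / (m_dot * cp)
dT = 2946 / (54.0 * 4.4)
dT = 12.399 C

12.399


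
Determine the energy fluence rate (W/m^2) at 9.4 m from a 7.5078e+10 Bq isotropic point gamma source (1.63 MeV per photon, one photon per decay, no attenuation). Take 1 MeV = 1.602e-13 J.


psi = A * E * 1.602e-13 / (4*pi*r^2)
psi = 7.5078e+10 * 1.63 * 1.602e-13 / (4*pi*9.4^2)
psi = 1.7656e-05 W/m^2

1.7656e-05


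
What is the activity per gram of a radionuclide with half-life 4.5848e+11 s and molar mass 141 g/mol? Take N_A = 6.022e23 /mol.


lambda = ln(2) / t_half = ln(2) / 4.5848e+11 = 1.511837e-12 /s
SA = lambda * N_A / M
SA = 1.511837e-12 * 6.022e23 / 141
SA = 6.4569e+09 Bq/g

6.4569e+09


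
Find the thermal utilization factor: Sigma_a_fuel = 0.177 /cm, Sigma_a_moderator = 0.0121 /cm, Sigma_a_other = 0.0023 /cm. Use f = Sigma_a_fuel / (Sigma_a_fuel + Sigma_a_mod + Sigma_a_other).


f = Sigma_a_fuel / (Sigma_a_fuel + Sigma_a_mod + Sigma_a_other)
f = 0.177 / (0.177 + 0.0121 + 0.0023)
f = 0.92476

0.92476


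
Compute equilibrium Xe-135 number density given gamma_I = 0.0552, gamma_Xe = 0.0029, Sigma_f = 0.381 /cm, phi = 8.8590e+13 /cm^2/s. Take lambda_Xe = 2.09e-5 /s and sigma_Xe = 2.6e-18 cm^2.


Xe_eq = (gamma_I + gamma_Xe) * Sigma_f * phi / (lambda_Xe + sigma_Xe * phi)
Numerator = (0.0552 + 0.0029) * 0.381 * 8.8590e+13 = 1.961037e+12
Denominator = 2.09e-5 + 2.6e-18 * 8.8590e+13 = 2.512340e-04
Xe_eq = 1.961037e+12 / 2.512340e-04 = 7.8056e+15 /cm^3

7.8056e+15


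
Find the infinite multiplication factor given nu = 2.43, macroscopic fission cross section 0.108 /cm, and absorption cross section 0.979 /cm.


k_inf = nu * Sigma_f / Sigma_a
k_inf = 2.43 * 0.108 / 0.979
k_inf = 0.26807

0.26807


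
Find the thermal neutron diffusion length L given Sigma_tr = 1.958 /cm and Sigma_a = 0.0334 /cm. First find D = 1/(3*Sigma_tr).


D = 1 / (3 * Sigma_tr) = 1 / (3 * 1.958) = 0.1702417 cm
L = sqrt(D / Sigma_a)
L = sqrt(0.1702417 / 0.0334)
L = 2.2577 cm

2.2577


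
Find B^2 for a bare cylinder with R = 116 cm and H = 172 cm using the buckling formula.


B^2 = (2.405/R)^2 + (pi/H)^2
B^2 = (2.405/116)^2 + (pi/172)^2
B^2 = 7.6346e-04 /cm^2

7.6346e-04


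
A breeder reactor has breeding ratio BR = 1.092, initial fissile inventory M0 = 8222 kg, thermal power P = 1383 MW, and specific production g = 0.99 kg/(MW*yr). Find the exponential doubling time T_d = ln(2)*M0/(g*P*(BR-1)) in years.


Breeding gain G = BR - 1 = 1.092 - 1 = 0.092
Fissile production rate = g * P * G = 0.99 * 1383 * 0.092 = 125.96364 kg/yr
T_d = ln(2) * M0 / (g * P * G)
T_d = ln(2) * 8222 / 125.96364 = 45.244 yr

45.244


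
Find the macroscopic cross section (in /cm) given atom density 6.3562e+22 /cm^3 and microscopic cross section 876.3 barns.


Sigma = N * sigma_barns * 1e-24
Sigma = 6.3562e+22 * 876.3 * 1e-24
Sigma = 55.699 /cm

55.699


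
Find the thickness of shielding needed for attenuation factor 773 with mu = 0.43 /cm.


x = ln(factor) / mu
x = ln(773) / 0.43
x = 15.466 cm

15.466


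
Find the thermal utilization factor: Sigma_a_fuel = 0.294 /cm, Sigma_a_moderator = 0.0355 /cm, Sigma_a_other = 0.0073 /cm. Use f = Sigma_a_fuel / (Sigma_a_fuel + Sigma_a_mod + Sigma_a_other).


f = Sigma_a_fuel / (Sigma_a_fuel + Sigma_a_mod + Sigma_a_other)
f = 0.294 / (0.294 + 0.0355 + 0.0073)
f = 0.87292

0.87292


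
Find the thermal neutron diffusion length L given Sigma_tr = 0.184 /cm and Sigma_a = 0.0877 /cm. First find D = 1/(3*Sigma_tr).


D = 1 / (3 * Sigma_tr) = 1 / (3 * 0.184) = 1.811594 cm
L = sqrt(D / Sigma_a)
L = sqrt(1.811594 / 0.0877)
L = 4.5450 cm

4.5450


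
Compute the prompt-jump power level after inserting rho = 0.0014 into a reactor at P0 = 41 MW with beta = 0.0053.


P1/P0 = beta / (beta - rho)
P1/P0 = 0.0053 / (0.0053 - 0.0014) = 1.358974
P1 = 41 * 1.358974 = 55.718 MW

55.718


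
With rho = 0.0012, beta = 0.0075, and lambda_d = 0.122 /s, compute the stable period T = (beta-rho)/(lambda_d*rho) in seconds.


T = (beta - rho) / (lambda_d * rho)
T = (0.0075 - 0.0012) / (0.122 * 0.0012)
T = 43.033 s

43.033


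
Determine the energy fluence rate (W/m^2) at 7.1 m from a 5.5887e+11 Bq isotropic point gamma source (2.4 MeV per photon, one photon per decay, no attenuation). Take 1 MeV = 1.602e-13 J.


psi = A * E * 1.602e-13 / (4*pi*r^2)
psi = 5.5887e+11 * 2.4 * 1.602e-13 / (4*pi*7.1^2)
psi = 3.3920e-04 W/m^2

3.3920e-04


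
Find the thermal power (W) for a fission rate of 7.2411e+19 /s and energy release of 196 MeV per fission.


P = fission_rate * E_MeV * 1.602e-13
P = 7.2411e+19 * 196 * 1.602e-13
P = 2.2736e+09 W

2.2736e+09


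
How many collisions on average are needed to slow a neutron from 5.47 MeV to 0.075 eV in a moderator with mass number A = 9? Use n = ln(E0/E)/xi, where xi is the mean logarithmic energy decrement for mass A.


xi = 1 + (A-1)^2/(2A)*ln((A-1)/(A+1)) = 0.2066007 (for A = 9)
n = ln(E0/E) / xi
n = ln(5.47e6 / 0.075) / 0.2066007
n = ln(7.293333e+07) / 0.2066007 = 87.633

87.633


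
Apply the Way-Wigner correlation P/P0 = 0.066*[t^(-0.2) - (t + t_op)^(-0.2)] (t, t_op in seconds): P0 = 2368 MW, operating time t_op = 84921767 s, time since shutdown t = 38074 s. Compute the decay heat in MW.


P/P0 = 0.066 * [t^(-0.2) - (t + t_op)^(-0.2)]
P/P0 = 0.066 * [38074^(-0.2) - (38074 + 84921767)^(-0.2)]
P/P0 = 0.066 * [0.1213038 - 0.02595119] = 0.006293272
P = 2368 * 0.006293272 = 14.902 MW

14.902


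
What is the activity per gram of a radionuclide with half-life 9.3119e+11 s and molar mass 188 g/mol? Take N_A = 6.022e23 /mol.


lambda = ln(2) / t_half = ln(2) / 9.3119e+11 = 7.443671e-13 /s
SA = lambda * N_A / M
SA = 7.443671e-13 * 6.022e23 / 188
SA = 2.3844e+09 Bq/g

2.3844e+09


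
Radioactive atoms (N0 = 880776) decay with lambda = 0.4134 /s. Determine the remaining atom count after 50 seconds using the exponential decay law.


N = N0 * exp(-lambda * t)
N = 880776 * exp(-0.4134 * 50)
N = 9.2896e-04

9.2896e-04


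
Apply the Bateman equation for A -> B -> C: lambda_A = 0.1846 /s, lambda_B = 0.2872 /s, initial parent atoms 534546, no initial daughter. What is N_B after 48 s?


N_B(t) = lambda_A * N_A0 / (lambda_B - lambda_A) * [exp(-lambda_A*t) - exp(-lambda_B*t)]
exp(-0.1846*48) = 1.418415e-04; exp(-0.2872*48) = 1.030362e-06
N_B = 0.1846 * 534546 / (0.2872 - 0.1846) * (1.418415e-04 - 1.030362e-06)
N_B = 135.43

135.43


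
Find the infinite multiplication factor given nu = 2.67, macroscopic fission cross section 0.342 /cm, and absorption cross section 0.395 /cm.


k_inf = nu * Sigma_f / Sigma_a
k_inf = 2.67 * 0.342 / 0.395
k_inf = 2.3117

2.3117


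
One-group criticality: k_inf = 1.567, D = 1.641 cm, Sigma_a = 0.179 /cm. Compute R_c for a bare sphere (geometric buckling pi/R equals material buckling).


L^2 = D / Sigma_a = 1.641 / 0.179 = 9.167598 cm^2
B_m^2 = (k_inf - 1) / L^2 = (1.567 - 1) / 9.167598 = 0.06184826 /cm^2
For a bare sphere: B_g = pi/R, so R_c = pi / sqrt(B_m^2)
R_c = pi / sqrt(0.06184826) = 12.632 cm

12.632


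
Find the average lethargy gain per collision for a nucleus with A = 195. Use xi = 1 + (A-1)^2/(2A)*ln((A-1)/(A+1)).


xi = 1 + (A-1)^2/(2A) * ln((A-1)/(A+1))
xi = 1 + (195-1)^2/(2*195) * ln((195-1)/(195 +1))
xi = 0.010221

0.010221


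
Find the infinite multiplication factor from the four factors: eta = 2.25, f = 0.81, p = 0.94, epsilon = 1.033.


k_inf = eta * f * p * epsilon
k_inf = 2.25 * 0.81 * 0.94 * 1.033
k_inf = 1.7697

1.7697


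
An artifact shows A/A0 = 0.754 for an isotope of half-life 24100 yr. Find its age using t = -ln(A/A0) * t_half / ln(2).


lambda = ln(2) / t_half = ln(2) / 24100 = 2.876129e-05 /yr
t = -ln(A/A0) / lambda
t = -ln(0.754) / 2.876129e-05
t = 9817.5 yr

9817.5


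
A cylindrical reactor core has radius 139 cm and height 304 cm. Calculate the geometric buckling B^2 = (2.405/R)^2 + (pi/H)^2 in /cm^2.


B^2 = (2.405/R)^2 + (pi/H)^2
B^2 = (2.405/139)^2 + (pi/304)^2
B^2 = 4.0616e-04 /cm^2

4.0616e-04


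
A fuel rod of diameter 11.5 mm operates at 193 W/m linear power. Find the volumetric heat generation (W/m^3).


r = D / 2 / 1000 = 11.5 / 2 / 1000 = 0.00575 m
q''' = q' / (pi * r^2)
q''' = 193 / (pi * 0.00575^2)
q''' = 1.8581e+06 W/m^3

1.8581e+06


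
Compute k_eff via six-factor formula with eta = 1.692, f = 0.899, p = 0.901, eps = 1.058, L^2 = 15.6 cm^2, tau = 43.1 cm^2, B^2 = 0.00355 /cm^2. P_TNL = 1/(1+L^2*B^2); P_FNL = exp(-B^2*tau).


k_inf = eta*f*p*eps = 1.692*0.899*0.901*1.058 = 1.450008
P_TNL = 1/(1 + L^2*B^2) = 1/(1 + 15.6*0.00355) = 0.9475260
P_FNL = exp(-B^2*tau) = exp(-0.00355*43.1) = 0.8581254
k_eff = k_inf * P_TNL * P_FNL = 1.450008 * 0.9475260 * 0.8581254
k_eff = 1.1790

1.1790


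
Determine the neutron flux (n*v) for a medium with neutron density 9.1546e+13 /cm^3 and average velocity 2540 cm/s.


phi = n * v
phi = 9.1546e+13 * 2540
phi = 2.3253e+17 /cm^2/s

2.3253e+17


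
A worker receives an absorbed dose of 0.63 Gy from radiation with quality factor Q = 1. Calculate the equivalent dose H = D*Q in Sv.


H = D * Q
H = 0.63 * 1
H = 0.63000 Sv

0.63000


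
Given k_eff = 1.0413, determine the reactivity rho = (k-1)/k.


rho = (k_eff - 1) / k_eff
rho = (1.0413 - 1) / 1.0413
rho = 0.039662

0.039662


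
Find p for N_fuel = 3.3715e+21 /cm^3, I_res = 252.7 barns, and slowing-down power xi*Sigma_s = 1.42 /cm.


p = exp(-N * I * 1e-24 / (xi*Sigma_s))
p = exp(-3.3715e+21 * 252.7 * 1e-24 / 1.42)
p = 0.54882

0.54882


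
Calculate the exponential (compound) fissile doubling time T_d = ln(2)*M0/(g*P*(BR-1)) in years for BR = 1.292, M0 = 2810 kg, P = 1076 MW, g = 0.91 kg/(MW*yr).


Breeding gain G = BR - 1 = 1.292 - 1 = 0.292
Fissile production rate = g * P * G = 0.91 * 1076 * 0.292 = 285.91472 kg/yr
T_d = ln(2) * M0 / (g * P * G)
T_d = ln(2) * 2810 / 285.91472 = 6.8123 yr

6.8123


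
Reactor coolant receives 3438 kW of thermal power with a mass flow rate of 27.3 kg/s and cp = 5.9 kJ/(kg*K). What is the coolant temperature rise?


dT = Q / (m_dot * cp)
dT = 3438 / (27.3 * 5.9)
dT = 21.345 C

21.345


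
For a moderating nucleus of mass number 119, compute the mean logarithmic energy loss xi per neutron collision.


xi = 1 + (A-1)^2/(2A) * ln((A-1)/(A+1))
xi = 1 + (119-1)^2/(2*119) * ln((119-1)/(119 +1))
xi = 0.016713

0.016713


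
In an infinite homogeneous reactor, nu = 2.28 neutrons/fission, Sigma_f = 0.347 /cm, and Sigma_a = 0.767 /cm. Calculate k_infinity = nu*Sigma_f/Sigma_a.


k_inf = nu * Sigma_f / Sigma_a
k_inf = 2.28 * 0.347 / 0.767
k_inf = 1.0315

1.0315


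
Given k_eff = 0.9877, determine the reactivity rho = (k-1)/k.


rho = (k_eff - 1) / k_eff
rho = (0.9877 - 1) / 0.9877
rho = -0.012453

-0.012453


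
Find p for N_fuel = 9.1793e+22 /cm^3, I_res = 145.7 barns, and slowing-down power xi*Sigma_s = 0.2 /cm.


p = exp(-N * I * 1e-24 / (xi*Sigma_s))
p = exp(-9.1793e+22 * 145.7 * 1e-24 / 0.2)
p = 9.0825e-30

9.0825e-30


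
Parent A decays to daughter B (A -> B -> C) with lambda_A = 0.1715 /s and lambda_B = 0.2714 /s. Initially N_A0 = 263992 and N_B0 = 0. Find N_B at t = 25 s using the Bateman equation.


N_B(t) = lambda_A * N_A0 / (lambda_B - lambda_A) * [exp(-lambda_A*t) - exp(-lambda_B*t)]
exp(-0.1715*25) = 0.01373923; exp(-0.2714*25) = 0.001130608
N_B = 0.1715 * 263992 / (0.2714 - 0.1715) * (0.01373923 - 0.001130608)
N_B = 5714.2

5714.2


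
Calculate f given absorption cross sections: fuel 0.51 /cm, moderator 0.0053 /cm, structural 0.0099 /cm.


f = Sigma_a_fuel / (Sigma_a_fuel + Sigma_a_mod + Sigma_a_other)
f = 0.51 / (0.51 + 0.0053 + 0.0099)
f = 0.97106

0.97106


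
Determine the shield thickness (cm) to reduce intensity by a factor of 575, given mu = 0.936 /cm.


x = ln(factor) / mu
x = ln(575) / 0.936
x = 6.7889 cm

6.7889


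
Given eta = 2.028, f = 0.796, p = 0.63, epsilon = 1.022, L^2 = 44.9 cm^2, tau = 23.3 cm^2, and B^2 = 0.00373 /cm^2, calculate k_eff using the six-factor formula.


k_inf = eta*f*p*eps = 2.028*0.796*0.63*1.022 = 1.039375
P_TNL = 1/(1 + L^2*B^2) = 1/(1 + 44.9*0.00373) = 0.8565479
P_FNL = exp(-B^2*tau) = exp(-0.00373*23.3) = 0.9167605
k_eff = k_inf * P_TNL * P_FNL = 1.039375 * 0.8565479 * 0.9167605
k_eff = 0.81617

0.81617


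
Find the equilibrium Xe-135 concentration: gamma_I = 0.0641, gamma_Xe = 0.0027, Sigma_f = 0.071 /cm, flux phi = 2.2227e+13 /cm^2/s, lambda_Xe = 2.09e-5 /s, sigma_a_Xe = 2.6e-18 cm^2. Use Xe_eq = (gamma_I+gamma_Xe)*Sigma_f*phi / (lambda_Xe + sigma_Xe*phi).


Xe_eq = (gamma_I + gamma_Xe) * Sigma_f * phi / (lambda_Xe + sigma_Xe * phi)
Numerator = (0.0641 + 0.0027) * 0.071 * 2.2227e+13 = 1.054182e+11
Denominator = 2.09e-5 + 2.6e-18 * 2.2227e+13 = 7.869020e-05
Xe_eq = 1.054182e+11 / 7.869020e-05 = 1.3397e+15 /cm^3

1.3397e+15


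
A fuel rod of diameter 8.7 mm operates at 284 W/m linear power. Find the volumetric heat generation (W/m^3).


r = D / 2 / 1000 = 8.7 / 2 / 1000 = 0.00435 m
q''' = q' / (pi * r^2)
q''' = 284 / (pi * 0.00435^2)
q''' = 4.7774e+06 W/m^3

4.7774e+06


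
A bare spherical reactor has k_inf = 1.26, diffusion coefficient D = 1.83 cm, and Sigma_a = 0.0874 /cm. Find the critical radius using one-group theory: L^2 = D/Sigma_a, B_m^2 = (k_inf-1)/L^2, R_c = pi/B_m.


L^2 = D / Sigma_a = 1.83 / 0.0874 = 20.93822 cm^2
B_m^2 = (k_inf - 1) / L^2 = (1.26 - 1) / 20.93822 = 0.01241748 /cm^2
For a bare sphere: B_g = pi/R, so R_c = pi / sqrt(B_m^2)
R_c = pi / sqrt(0.01241748) = 28.192 cm

28.192


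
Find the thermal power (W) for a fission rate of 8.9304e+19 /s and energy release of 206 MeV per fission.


P = fission_rate * E_MeV * 1.602e-13
P = 8.9304e+19 * 206 * 1.602e-13
P = 2.9471e+09 W

2.9471e+09


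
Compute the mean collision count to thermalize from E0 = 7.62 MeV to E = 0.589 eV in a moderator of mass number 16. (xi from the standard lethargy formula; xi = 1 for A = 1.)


xi = 1 + (A-1)^2/(2A)*ln((A-1)/(A+1)) = 0.1199467 (for A = 16)
n = ln(E0/E) / xi
n = ln(7.62e6 / 0.589) / 0.1199467
n = ln(1.293718e+07) / 0.1199467 = 136.52

136.52


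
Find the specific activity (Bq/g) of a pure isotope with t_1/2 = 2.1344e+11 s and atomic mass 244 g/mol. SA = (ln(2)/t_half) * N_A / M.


lambda = ln(2) / t_half = ln(2) / 2.1344e+11 = 3.247504e-12 /s
SA = lambda * N_A / M
SA = 3.247504e-12 * 6.022e23 / 244
SA = 8.0149e+09 Bq/g

8.0149e+09


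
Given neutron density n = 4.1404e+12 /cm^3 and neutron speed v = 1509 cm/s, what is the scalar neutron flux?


phi = n * v
phi = 4.1404e+12 * 1509
phi = 6.2479e+15 /cm^2/s

6.2479e+15


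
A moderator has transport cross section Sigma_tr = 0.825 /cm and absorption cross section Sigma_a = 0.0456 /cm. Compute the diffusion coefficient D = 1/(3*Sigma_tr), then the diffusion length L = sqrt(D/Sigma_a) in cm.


D = 1 / (3 * Sigma_tr) = 1 / (3 * 0.825) = 0.4040404 cm
L = sqrt(D / Sigma_a)
L = sqrt(0.4040404 / 0.0456)
L = 2.9767 cm

2.9767


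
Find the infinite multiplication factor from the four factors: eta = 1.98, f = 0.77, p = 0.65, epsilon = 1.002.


k_inf = eta * f * p * epsilon
k_inf = 1.98 * 0.77 * 0.65 * 1.002
k_inf = 0.99297

0.99297


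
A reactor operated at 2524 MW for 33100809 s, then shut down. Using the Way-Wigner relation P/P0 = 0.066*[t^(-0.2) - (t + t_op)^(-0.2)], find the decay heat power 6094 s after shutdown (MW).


P/P0 = 0.066 * [t^(-0.2) - (t + t_op)^(-0.2)]
P/P0 = 0.066 * [6094^(-0.2) - (6094 + 33100809)^(-0.2)]
P/P0 = 0.066 * [0.1749925 - 0.03133403] = 0.009481459
P = 2524 * 0.009481459 = 23.931 MW

23.931


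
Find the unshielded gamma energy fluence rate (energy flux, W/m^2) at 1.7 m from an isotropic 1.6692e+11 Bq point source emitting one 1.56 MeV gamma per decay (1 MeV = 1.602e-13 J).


psi = A * E * 1.602e-13 / (4*pi*r^2)
psi = 1.6692e+11 * 1.56 * 1.602e-13 / (4*pi*1.7^2)
psi = 0.0011487 W/m^2

0.0011487


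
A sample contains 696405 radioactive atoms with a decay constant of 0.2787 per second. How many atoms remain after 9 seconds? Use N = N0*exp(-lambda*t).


N = N0 * exp(-lambda * t)
N = 696405 * exp(-0.2787 * 9)
N = 56692

56692


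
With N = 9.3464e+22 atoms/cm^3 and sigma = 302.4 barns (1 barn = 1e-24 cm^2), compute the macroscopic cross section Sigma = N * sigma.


Sigma = N * sigma_barns * 1e-24
Sigma = 9.3464e+22 * 302.4 * 1e-24
Sigma = 28.264 /cm

28.264


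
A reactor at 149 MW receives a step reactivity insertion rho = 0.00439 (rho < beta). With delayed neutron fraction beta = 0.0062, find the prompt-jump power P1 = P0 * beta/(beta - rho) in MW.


P1/P0 = beta / (beta - rho)
P1/P0 = 0.0062 / (0.0062 - 0.00439) = 3.425414
P1 = 149 * 3.425414 = 510.39 MW

510.39


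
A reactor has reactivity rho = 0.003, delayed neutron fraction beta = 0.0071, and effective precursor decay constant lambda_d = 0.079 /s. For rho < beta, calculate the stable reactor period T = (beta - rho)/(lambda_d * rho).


T = (beta - rho) / (lambda_d * rho)
T = (0.0071 - 0.003) / (0.079 * 0.003)
T = 17.300 s

17.300


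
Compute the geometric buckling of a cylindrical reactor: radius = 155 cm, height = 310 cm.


B^2 = (2.405/R)^2 + (pi/H)^2
B^2 = (2.405/155)^2 + (pi/310)^2
B^2 = 3.4345e-04 /cm^2

3.4345e-04


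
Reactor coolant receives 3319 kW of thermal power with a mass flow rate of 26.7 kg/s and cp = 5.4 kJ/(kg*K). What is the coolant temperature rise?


dT = Q / (m_dot * cp)
dT = 3319 / (26.7 * 5.4)
dT = 23.020 C

23.020
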